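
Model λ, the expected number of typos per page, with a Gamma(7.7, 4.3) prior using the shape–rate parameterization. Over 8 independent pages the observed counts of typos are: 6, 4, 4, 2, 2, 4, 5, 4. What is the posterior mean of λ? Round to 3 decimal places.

The Poisson likelihood adds the total count to the shape and the number of exposure periods to the rate. Here ∑xᵢ = 31 and n = 8, so shape 7.7→38.7 and rate 4.3→12.3.
Posterior mean = shape/rate = 38.7/12.3 = 3.146.

Posterior mean ≈ 3.146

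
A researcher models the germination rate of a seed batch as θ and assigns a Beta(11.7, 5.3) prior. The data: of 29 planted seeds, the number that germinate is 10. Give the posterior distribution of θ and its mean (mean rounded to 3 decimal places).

Posterior: Beta(21.7, 24.3); mean ≈ 0.472

Observing 10 successes and 19 failures updates Beta(11.7, 5.3) by adding the success and failure counts to the two shape parameters: α = 11.7+10 = 21.7, β = 5.3+19 = 24.3.
E[θ | data] = 21.7/(21.7+24.3) = 0.472.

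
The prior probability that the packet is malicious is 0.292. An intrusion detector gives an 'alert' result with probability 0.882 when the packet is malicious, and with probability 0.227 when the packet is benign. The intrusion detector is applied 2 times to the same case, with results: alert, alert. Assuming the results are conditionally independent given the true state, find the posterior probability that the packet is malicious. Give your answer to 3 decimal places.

Posterior P(H) ≈ 0.862

Let H be the event that the packet is malicious; start with P(H) = 0.292. P('alert'|H) = 0.882, P('alert'|¬H) = 0.227.
Update on result 1 ('alert'): P(H) ← 0.882·0.2920 / (0.882·0.2920 + 0.227·0.7080) = 0.25754/0.41826 = 0.6158.
Update on result 2 ('alert'): P(H) ← 0.882·0.6158 / (0.882·0.6158 + 0.227·0.3842) = 0.54309/0.63032 = 0.8616.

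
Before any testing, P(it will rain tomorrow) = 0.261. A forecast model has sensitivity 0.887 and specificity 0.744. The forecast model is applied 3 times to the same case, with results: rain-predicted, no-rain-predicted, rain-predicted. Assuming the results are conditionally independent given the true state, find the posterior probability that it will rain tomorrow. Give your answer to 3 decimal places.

Let H be the event that it will rain tomorrow; start with P(H) = 0.261. P('rain-predicted'|H) = 0.887, P('rain-predicted'|¬H) = 0.256.
Update on result 1 ('rain-predicted'): P(H) ← 0.887·0.2610 / (0.887·0.2610 + 0.256·0.7390) = 0.23151/0.42069 = 0.5503.
Update on result 2 ('no-rain-predicted'): P(H) ← 0.113·0.5503 / (0.113·0.5503 + 0.744·0.4497) = 0.062184/0.39676 = 0.1567.
Update on result 3 ('rain-predicted'): P(H) ← 0.887·0.1567 / (0.887·0.1567 + 0.256·0.8433) = 0.13902/0.35490 = 0.3917.

Posterior P(H) ≈ 0.392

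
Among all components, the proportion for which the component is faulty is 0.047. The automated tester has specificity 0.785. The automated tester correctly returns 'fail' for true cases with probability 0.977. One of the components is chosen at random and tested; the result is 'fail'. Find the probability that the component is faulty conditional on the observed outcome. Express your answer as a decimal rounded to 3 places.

Write H for 'the component is faulty'. Prior odds H:¬H = 0.047/0.953 = 0.049318. For the 'fail' outcome, the likelihood ratio is 0.977/0.215 = 4.5442.
Posterior odds = 0.049318 × 4.5442 = 0.22411, so P(H|E) = 0.22411/(1+0.22411) = 0.183.

P(H | E) ≈ 0.183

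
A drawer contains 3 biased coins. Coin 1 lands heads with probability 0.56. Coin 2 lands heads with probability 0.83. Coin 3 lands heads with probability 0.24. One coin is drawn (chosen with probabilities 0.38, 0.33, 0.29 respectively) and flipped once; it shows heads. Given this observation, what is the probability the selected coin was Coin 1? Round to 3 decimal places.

Posterior probability ≈ 0.383

P(heads|C1) = 0.56; P(heads|C2) = 0.83; P(heads|C3) = 0.24.
Prior × likelihood for each source: 0.38·0.56=0.2128, 0.33·0.83=0.2739, 0.29·0.24=0.06960. Summing gives P(heads) = 0.55630.
P(Coin 1 | heads) = 0.2128 / 0.55630 = 0.383.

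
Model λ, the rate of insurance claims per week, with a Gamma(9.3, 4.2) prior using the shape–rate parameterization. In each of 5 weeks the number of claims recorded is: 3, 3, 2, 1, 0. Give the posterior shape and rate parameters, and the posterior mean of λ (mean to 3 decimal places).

Posterior: Gamma(shape=18.3, rate=9.2); mean ≈ 1.989

The Poisson likelihood adds the total count to the shape and the number of exposure periods to the rate. Here ∑xᵢ = 9 and n = 5, so shape 9.3→18.3 and rate 4.2→9.2.
Posterior mean = shape/rate = 18.3/9.2 = 1.989.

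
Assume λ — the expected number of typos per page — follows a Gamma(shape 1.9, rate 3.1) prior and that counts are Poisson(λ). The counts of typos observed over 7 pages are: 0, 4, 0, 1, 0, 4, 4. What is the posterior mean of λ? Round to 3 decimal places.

Total count ∑xᵢ = 13 over n = 7 pages.
Gamma is conjugate to the Poisson likelihood: posterior is Gamma(shape = 1.9+13 = 14.9, rate = 3.1+7 = 10.1).
E[λ | data] = 14.9/10.1 = 1.475.

Posterior mean ≈ 1.475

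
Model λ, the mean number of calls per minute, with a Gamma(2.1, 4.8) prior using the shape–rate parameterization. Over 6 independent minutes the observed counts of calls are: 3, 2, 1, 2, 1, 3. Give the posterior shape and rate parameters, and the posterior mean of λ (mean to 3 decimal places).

Total count ∑xᵢ = 12 over n = 6 minutes.
Gamma is conjugate to the Poisson likelihood: posterior is Gamma(shape = 2.1+12 = 14.1, rate = 4.8+6 = 10.8).
Posterior mean = shape/rate = 14.1/10.8 = 1.306.

Posterior: Gamma(shape=14.1, rate=10.8); mean ≈ 1.306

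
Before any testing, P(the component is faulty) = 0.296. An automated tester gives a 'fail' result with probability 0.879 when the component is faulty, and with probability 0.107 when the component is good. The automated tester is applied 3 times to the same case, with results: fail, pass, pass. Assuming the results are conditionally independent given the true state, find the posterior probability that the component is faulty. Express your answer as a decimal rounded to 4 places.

Let H be the event that the component is faulty; start with P(H) = 0.296. P('fail'|H) = 0.879, P('fail'|¬H) = 0.107.
Update on result 1 ('fail'): P(H) ← 0.879·0.2960 / (0.879·0.2960 + 0.107·0.7040) = 0.26018/0.33551 = 0.7755.
Update on result 2 ('pass'): P(H) ← 0.121·0.7755 / (0.121·0.7755 + 0.893·0.2245) = 0.093833/0.29433 = 0.3188.
Update on result 3 ('pass'): P(H) ← 0.121·0.3188 / (0.121·0.3188 + 0.893·0.6812) = 0.038576/0.64688 = 0.0596.

Posterior P(H) ≈ 0.0596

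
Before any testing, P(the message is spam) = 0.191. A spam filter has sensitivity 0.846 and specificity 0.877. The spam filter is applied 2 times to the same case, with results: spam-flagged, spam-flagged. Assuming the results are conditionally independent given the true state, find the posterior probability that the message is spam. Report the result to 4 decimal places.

With H the event that the message is spam, the joint likelihood of the observed sequence is P(data|H) = 0.846·0.846 = 0.71572 and P(data|¬H) = 0.123·0.123 = 0.015129.
Bayes: P(H|data) = 0.191·0.71572 / (0.191·0.71572 + 0.809·0.015129) = 0.13670/0.14894 = 0.9178.

Posterior P(H) ≈ 0.9178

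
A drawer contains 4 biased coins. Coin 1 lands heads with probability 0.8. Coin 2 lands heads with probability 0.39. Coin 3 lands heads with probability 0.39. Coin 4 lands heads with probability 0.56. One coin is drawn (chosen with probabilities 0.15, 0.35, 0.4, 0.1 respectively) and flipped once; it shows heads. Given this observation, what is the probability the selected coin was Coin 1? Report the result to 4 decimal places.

Posterior probability ≈ 0.2561

Tabulate prior·likelihood by source: [1] prior 0.15, lik 0.8, product 0.1200; [2] prior 0.35, lik 0.39, product 0.1365; [3] prior 0.4, lik 0.39, product 0.1560; [4] prior 0.1, lik 0.56, product 0.05600.
Normalizing constant = 0.46850; the posterior for Coin 1 is its product over the sum, 0.1200/0.46850 = 0.2561.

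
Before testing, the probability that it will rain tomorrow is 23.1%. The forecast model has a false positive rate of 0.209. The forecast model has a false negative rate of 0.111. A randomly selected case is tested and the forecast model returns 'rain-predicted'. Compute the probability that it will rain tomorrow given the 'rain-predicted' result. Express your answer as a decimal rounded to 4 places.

P(H | E) ≈ 0.5610

Let H be the event that it will rain tomorrow. P(H) = 0.231, so P(¬H) = 0.769. With E the 'rain-predicted' result, P(E|H) = 0.889 and P(E|¬H) = 0.209.
P(E) = 0.889·0.231 + 0.209·0.769 = 0.20536 + 0.16072 = 0.36608.
By Bayes' theorem, P(H|E) = 0.20536 / 0.36608 = 0.5610.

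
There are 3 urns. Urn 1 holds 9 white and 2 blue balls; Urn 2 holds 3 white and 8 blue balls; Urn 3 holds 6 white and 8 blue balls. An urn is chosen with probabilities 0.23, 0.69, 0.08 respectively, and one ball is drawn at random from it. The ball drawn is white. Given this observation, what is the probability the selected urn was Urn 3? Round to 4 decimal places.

Posterior probability ≈ 0.0835

Tabulate prior·likelihood by source: [1] prior 0.23, lik 0.8182, product 0.1882; [2] prior 0.69, lik 0.2727, product 0.1882; [3] prior 0.08, lik 0.4286, product 0.03429.
Normalizing constant = 0.41065; the posterior for Urn 3 is its product over the sum, 0.03429/0.41065 = 0.0835.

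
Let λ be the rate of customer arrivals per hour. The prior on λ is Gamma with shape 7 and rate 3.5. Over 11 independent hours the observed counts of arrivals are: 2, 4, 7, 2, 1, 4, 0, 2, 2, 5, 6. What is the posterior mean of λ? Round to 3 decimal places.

Posterior mean ≈ 2.897

Total count ∑xᵢ = 35 over n = 11 hours.
Gamma is conjugate to the Poisson likelihood: posterior is Gamma(shape = 7+35 = 42, rate = 3.5+11 = 14.5).
Posterior mean = shape/rate = 42/14.5 = 2.897.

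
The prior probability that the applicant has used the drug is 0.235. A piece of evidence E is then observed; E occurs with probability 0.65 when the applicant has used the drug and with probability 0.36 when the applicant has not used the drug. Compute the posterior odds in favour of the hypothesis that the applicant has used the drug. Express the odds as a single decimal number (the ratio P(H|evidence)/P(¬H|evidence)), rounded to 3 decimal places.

Posterior odds ≈ 0.555

Prior odds = 0.235/(1−0.235) = 0.30719. In log-odds, ln(0.30719) = -1.1803.
Add log likelihood ratio: ln(1.8056) = 0.59087.
Posterior log-odds = -0.58942, so posterior odds = exp(-0.58942) = 0.55465.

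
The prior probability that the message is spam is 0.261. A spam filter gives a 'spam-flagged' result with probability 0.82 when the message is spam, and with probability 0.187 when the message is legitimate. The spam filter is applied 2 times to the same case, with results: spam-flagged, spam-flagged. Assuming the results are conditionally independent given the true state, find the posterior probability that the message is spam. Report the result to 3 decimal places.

Let H be the event that the message is spam; start with P(H) = 0.261. P('spam-flagged'|H) = 0.82, P('spam-flagged'|¬H) = 0.187.
Update on result 1 ('spam-flagged'): P(H) ← 0.82·0.2610 / (0.82·0.2610 + 0.187·0.7390) = 0.21402/0.35221 = 0.6076.
Update on result 2 ('spam-flagged'): P(H) ← 0.82·0.6076 / (0.82·0.6076 + 0.187·0.3924) = 0.49827/0.57164 = 0.8716.

Posterior P(H) ≈ 0.872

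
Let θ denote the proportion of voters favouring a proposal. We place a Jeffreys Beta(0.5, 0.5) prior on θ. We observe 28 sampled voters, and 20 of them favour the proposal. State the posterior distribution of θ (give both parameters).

The binomial likelihood is conjugate to the Beta prior: with 20 successes and 8 failures, the posterior is Beta(0.5+20, 0.5+8) = Beta(20.5, 8.5).

Posterior: Beta(20.5, 8.5)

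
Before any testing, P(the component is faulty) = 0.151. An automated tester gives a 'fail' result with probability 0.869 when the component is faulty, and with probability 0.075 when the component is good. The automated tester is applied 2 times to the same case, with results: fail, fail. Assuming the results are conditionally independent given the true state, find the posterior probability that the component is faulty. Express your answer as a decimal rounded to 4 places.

Posterior P(H) ≈ 0.9598

With H the event that the component is faulty, the joint likelihood of the observed sequence is P(data|H) = 0.869·0.869 = 0.75516 and P(data|¬H) = 0.075·0.075 = 0.0056250.
Bayes: P(H|data) = 0.151·0.75516 / (0.151·0.75516 + 0.849·0.0056250) = 0.11403/0.11880 = 0.9598.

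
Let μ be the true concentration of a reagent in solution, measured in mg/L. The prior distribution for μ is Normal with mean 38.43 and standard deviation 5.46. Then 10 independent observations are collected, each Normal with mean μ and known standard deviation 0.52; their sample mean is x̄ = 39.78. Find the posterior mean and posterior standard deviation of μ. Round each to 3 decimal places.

Posterior mean ≈ 39.779; posterior SD ≈ 0.164

Prior precision 1/τ₀² = 1/5.46² = 0.0335440; data precision n/σ² = 10/0.52² = 36.9822.
Posterior precision = 0.0335440 + 36.9822 = 37.0158, giving posterior SD = 1/√37.0158 = 0.164.
Posterior mean = (0.0335440·38.43 + 36.9822·39.78) / 37.0158 = 39.779.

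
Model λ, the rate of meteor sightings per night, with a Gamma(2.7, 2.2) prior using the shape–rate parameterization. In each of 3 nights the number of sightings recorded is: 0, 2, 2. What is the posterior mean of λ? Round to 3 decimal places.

Posterior mean ≈ 1.288

Total count ∑xᵢ = 4 over n = 3 nights.
Gamma is conjugate to the Poisson likelihood: posterior is Gamma(shape = 2.7+4 = 6.7, rate = 2.2+3 = 5.2).
E[λ | data] = 6.7/5.2 = 1.288.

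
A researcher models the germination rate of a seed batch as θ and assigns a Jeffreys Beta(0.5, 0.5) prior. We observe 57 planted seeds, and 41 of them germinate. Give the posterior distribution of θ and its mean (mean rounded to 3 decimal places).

Observing 41 successes and 16 failures updates Beta(0.5, 0.5) by adding the success and failure counts to the two shape parameters: α = 0.5+41 = 41.5, β = 0.5+16 = 16.5.
E[θ | data] = 41.5/(41.5+16.5) = 0.716.

Posterior: Beta(41.5, 16.5); mean ≈ 0.716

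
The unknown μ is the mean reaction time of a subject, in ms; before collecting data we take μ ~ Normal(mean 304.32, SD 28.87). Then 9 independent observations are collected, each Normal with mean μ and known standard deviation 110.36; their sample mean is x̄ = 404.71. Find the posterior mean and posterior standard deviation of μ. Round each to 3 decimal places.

Posterior mean ≈ 342.584; posterior SD ≈ 22.711

With known σ, the Normal prior is conjugate. Weight on the data is w = (n/σ²)/(n/σ² + 1/τ₀²) = 0.00073896/(0.00073896+0.00119979) = 0.38115.
Posterior mean = w·x̄ + (1−w)·μ₀ = 0.38115·404.71 + 0.61885·304.32 = 342.584. Posterior variance = 1/(0.00073896+0.00119979) = 515.796, so SD = 22.711.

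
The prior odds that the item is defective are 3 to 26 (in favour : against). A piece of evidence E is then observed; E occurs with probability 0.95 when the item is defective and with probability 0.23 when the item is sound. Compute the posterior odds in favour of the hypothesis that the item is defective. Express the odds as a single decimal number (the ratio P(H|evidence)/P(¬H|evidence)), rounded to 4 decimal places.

Prior odds = 3/26 = 0.11538. In log-odds, ln(0.11538) = -2.1595.
Add log likelihood ratio: ln(4.1304) = 1.4184.
Posterior log-odds = -0.74110, so posterior odds = exp(-0.74110) = 0.47659.

Posterior odds ≈ 0.4766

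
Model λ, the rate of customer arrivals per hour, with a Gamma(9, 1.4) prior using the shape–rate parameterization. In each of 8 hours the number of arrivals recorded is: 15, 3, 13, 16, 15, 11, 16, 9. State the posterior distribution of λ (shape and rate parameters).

Total count ∑xᵢ = 98 over n = 8 hours.
Gamma is conjugate to the Poisson likelihood: posterior is Gamma(shape = 9+98 = 107, rate = 1.4+8 = 9.4).

Posterior: Gamma(shape=107, rate=9.4)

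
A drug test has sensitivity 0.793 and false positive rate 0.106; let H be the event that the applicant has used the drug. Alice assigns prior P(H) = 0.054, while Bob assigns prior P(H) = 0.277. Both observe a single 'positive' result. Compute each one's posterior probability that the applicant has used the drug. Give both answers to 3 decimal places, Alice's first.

The likelihood ratio for a 'positive' result is 0.793/0.106 = 7.4811.
Alice: prior odds 0.054/0.946 = 0.057082; posterior odds 0.42704; posterior probability 0.299.
Bob: prior odds 0.277/0.723 = 0.38313; posterior odds 2.8662; posterior probability 0.741.

Alice: 0.299; Bob: 0.741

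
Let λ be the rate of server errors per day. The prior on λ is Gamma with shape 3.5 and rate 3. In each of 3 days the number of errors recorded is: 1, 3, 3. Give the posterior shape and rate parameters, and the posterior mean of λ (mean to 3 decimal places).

Posterior: Gamma(shape=10.5, rate=6); mean ≈ 1.750

The Poisson likelihood adds the total count to the shape and the number of exposure periods to the rate. Here ∑xᵢ = 7 and n = 3, so shape 3.5→10.5 and rate 3→6.
E[λ | data] = 10.5/6 = 1.750.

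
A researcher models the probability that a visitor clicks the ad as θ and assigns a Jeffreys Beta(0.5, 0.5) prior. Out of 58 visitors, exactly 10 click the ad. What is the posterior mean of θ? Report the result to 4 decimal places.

Posterior mean ≈ 0.1780

Observing 10 successes and 48 failures updates Beta(0.5, 0.5) by adding the success and failure counts to the two shape parameters: α = 0.5+10 = 10.5, β = 0.5+48 = 48.5.
Posterior mean = α/(α+β) = 10.5/59 = 0.1780.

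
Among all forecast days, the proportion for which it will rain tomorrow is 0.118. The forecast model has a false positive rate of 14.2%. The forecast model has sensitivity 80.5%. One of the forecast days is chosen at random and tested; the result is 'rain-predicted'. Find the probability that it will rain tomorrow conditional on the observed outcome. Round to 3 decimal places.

Let H be the event that it will rain tomorrow. P(H) = 0.118, so P(¬H) = 0.882. With E the 'rain-predicted' result, P(E|H) = 0.805 and P(E|¬H) = 0.142.
P(E) = 0.805·0.118 + 0.142·0.882 = 0.094990 + 0.12524 = 0.22023.
By Bayes' theorem, P(H|E) = 0.094990 / 0.22023 = 0.431.

P(H | E) ≈ 0.431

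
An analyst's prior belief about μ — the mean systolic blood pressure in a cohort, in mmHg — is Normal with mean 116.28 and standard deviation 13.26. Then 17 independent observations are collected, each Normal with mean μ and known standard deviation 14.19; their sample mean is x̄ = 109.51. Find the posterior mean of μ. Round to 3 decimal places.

Posterior mean ≈ 109.937

With known σ, the Normal prior is conjugate. Weight on the data is w = (n/σ²)/(n/σ² + 1/τ₀²) = 0.0844275/(0.0844275+0.00568739) = 0.93689.
Posterior mean = w·x̄ + (1−w)·μ₀ = 0.93689·109.51 + 0.063113·116.28 = 109.937.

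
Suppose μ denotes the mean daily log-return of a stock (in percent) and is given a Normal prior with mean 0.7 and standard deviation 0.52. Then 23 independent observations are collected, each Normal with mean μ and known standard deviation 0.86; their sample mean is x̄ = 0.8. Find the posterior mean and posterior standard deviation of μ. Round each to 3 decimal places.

With known σ, the Normal prior is conjugate. Weight on the data is w = (n/σ²)/(n/σ² + 1/τ₀²) = 31.0979/(31.0979+3.69822) = 0.89372.
Posterior mean = w·x̄ + (1−w)·μ₀ = 0.89372·0.8 + 0.10628·0.7 = 0.789. Posterior variance = 1/(31.0979+3.69822) = 0.0287388, so SD = 0.170.

Posterior mean ≈ 0.789; posterior SD ≈ 0.170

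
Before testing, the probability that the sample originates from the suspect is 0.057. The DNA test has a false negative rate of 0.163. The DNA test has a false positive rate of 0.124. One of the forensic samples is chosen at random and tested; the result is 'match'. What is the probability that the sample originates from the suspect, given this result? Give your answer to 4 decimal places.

Write H for 'the sample originates from the suspect'. Prior odds H:¬H = 0.057/0.943 = 0.060445. For the 'match' outcome, the likelihood ratio is 0.837/0.124 = 6.7500.
Posterior odds = 0.060445 × 6.7500 = 0.40801, so P(H|E) = 0.40801/(1+0.40801) = 0.2898.

P(H | E) ≈ 0.2898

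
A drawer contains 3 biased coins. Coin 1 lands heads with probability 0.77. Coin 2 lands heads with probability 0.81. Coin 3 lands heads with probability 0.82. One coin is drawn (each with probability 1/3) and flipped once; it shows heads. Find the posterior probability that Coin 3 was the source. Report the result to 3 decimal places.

Posterior probability ≈ 0.342

P(heads|C1) = 0.77; P(heads|C2) = 0.81; P(heads|C3) = 0.82.
Prior × likelihood for each source: 0.333333·0.77=0.2567, 0.333333·0.81=0.2700, 0.333333·0.82=0.2733. Summing gives P(heads) = 0.80000.
P(Coin 3 | heads) = 0.2733 / 0.80000 = 0.342.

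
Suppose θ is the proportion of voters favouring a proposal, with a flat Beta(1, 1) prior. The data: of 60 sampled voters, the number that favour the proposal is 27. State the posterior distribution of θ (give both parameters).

The binomial likelihood is conjugate to the Beta prior: with 27 successes and 33 failures, the posterior is Beta(1+27, 1+33) = Beta(28, 34).

Posterior: Beta(28, 34)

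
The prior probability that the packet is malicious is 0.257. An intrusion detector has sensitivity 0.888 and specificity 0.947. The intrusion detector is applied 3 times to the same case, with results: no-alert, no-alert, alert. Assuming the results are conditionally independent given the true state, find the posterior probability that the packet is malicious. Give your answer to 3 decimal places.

Posterior P(H) ≈ 0.075

With H the event that the packet is malicious, the joint likelihood of the observed sequence is P(data|H) = 0.112·0.112·0.888 = 0.011139 and P(data|¬H) = 0.947·0.947·0.053 = 0.047531.
Bayes: P(H|data) = 0.257·0.011139 / (0.257·0.011139 + 0.743·0.047531) = 0.0028627/0.038178 = 0.0750.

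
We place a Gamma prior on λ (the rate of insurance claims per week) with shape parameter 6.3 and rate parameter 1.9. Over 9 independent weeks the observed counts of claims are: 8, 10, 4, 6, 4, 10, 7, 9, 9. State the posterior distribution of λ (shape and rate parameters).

The Poisson likelihood adds the total count to the shape and the number of exposure periods to the rate. Here ∑xᵢ = 67 and n = 9, so shape 6.3→73.3 and rate 1.9→10.9.

Posterior: Gamma(shape=73.3, rate=10.9)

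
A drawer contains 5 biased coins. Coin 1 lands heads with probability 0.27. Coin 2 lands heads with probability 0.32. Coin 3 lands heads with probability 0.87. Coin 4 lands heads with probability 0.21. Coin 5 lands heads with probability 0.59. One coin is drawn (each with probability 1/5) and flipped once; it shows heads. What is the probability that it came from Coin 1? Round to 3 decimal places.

P(heads|C1) = 0.27; P(heads|C2) = 0.32; P(heads|C3) = 0.87; P(heads|C4) = 0.21; P(heads|C5) = 0.59.
Prior × likelihood for each source: 0.2·0.27=0.05400, 0.2·0.32=0.06400, 0.2·0.87=0.1740, 0.2·0.21=0.04200, 0.2·0.59=0.1180. Summing gives P(heads) = 0.45200.
P(Coin 1 | heads) = 0.05400 / 0.45200 = 0.119.

Posterior probability ≈ 0.119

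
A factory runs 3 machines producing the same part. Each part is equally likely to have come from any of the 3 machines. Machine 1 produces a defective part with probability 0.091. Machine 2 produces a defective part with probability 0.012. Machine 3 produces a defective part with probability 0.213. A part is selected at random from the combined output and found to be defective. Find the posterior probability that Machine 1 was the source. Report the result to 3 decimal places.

Tabulate prior·likelihood by source: [1] prior 0.333333, lik 0.091, product 0.03033; [2] prior 0.333333, lik 0.012, product 0.004000; [3] prior 0.333333, lik 0.213, product 0.07100.
Normalizing constant = 0.10533; the posterior for Machine 1 is its product over the sum, 0.03033/0.10533 = 0.288.

Posterior probability ≈ 0.288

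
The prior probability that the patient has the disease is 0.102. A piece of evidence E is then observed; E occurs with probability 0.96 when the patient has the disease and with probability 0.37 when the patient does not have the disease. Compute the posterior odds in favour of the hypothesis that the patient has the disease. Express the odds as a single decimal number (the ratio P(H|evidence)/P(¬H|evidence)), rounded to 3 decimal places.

Posterior odds ≈ 0.295

Prior odds = 0.102/(1−0.102) = 0.11359. In log-odds, ln(0.11359) = -2.1752.
Add log likelihood ratio: ln(2.5946) = 0.95343.
Posterior log-odds = -1.2218, so posterior odds = exp(-1.2218) = 0.29471.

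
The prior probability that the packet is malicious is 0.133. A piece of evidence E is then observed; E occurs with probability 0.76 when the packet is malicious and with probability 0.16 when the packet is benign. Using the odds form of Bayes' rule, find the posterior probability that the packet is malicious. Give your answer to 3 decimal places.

Posterior probability ≈ 0.422

Prior odds = 0.133/(1−0.133) = 0.15340. In log-odds, ln(0.15340) = -1.8747.
Add log likelihood ratio: ln(4.7500) = 1.5581.
Posterior log-odds = -0.31655, so posterior odds = exp(-0.31655) = 0.72866. Converting, P(H|E) = 0.72866/1.7287 = 0.422.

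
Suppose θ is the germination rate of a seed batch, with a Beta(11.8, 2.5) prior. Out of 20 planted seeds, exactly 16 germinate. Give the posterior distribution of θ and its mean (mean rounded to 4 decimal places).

Posterior: Beta(27.8, 6.5); mean ≈ 0.8105

Observing 16 successes and 4 failures updates Beta(11.8, 2.5) by adding the success and failure counts to the two shape parameters: α = 11.8+16 = 27.8, β = 2.5+4 = 6.5.
Posterior mean = α/(α+β) = 27.8/34.3 = 0.8105.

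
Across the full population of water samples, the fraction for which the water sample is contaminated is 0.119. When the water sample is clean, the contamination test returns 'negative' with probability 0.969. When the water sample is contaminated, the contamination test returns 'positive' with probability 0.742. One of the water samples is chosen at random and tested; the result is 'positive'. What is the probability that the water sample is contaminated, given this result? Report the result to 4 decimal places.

P(H | E) ≈ 0.7638

Let H be the event that the water sample is contaminated. P(H) = 0.119, so P(¬H) = 0.881. With E the 'positive' result, P(E|H) = 0.742 and P(E|¬H) = 0.031.
P(E) = 0.742·0.119 + 0.031·0.881 = 0.088298 + 0.027311 = 0.11561.
By Bayes' theorem, P(H|E) = 0.088298 / 0.11561 = 0.7638.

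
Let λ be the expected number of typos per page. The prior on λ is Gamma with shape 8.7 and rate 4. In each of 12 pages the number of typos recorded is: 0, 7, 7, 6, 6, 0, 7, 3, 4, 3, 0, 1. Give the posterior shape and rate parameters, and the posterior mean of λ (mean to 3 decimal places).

Posterior: Gamma(shape=52.7, rate=16); mean ≈ 3.294

The Poisson likelihood adds the total count to the shape and the number of exposure periods to the rate. Here ∑xᵢ = 44 and n = 12, so shape 8.7→52.7 and rate 4→16.
Posterior mean = shape/rate = 52.7/16 = 3.294.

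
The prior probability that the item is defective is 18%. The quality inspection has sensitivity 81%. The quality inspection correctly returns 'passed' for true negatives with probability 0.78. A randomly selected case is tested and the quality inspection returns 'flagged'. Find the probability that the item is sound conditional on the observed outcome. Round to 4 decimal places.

P(¬H | E) ≈ 0.5530

Write H for 'the item is defective'. Prior odds H:¬H = 0.18/0.82 = 0.21951. For the 'flagged' outcome, the likelihood ratio is 0.81/0.22 = 3.6818.
Posterior odds = 0.21951 × 3.6818 = 0.80820, so P(H|E) = 0.80820/(1+0.80820) = 0.4470. Then P(¬H|E) = 1 − 0.4470 = 0.5530.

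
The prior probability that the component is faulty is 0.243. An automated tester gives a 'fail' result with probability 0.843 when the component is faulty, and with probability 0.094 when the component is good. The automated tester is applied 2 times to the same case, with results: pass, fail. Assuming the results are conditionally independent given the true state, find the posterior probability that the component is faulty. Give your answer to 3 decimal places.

Let H be the event that the component is faulty; start with P(H) = 0.243. P('fail'|H) = 0.843, P('fail'|¬H) = 0.094.
Update on result 1 ('pass'): P(H) ← 0.157·0.2430 / (0.157·0.2430 + 0.906·0.7570) = 0.038151/0.72399 = 0.0527.
Update on result 2 ('fail'): P(H) ← 0.843·0.0527 / (0.843·0.0527 + 0.094·0.9473) = 0.044422/0.13347 = 0.3328.

Posterior P(H) ≈ 0.333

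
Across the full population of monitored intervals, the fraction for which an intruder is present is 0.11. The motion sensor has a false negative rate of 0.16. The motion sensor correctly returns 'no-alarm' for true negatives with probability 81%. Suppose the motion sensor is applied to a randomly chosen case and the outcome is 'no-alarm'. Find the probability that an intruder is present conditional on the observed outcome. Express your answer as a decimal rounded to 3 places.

P(H | E) ≈ 0.024

Write H for 'an intruder is present'. Prior odds H:¬H = 0.11/0.89 = 0.12360. For the 'no-alarm' outcome, the likelihood ratio is 0.16/0.81 = 0.19753.
Posterior odds = 0.12360 × 0.19753 = 0.024414, so P(H|E) = 0.024414/(1+0.024414) = 0.024.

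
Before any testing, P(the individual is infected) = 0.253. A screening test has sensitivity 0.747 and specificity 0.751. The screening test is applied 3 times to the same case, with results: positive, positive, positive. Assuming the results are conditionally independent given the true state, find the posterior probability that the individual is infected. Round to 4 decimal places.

Posterior P(H) ≈ 0.9014

With H the event that the individual is infected, the joint likelihood of the observed sequence is P(data|H) = 0.747·0.747·0.747 = 0.41683 and P(data|¬H) = 0.249·0.249·0.249 = 0.015438.
Bayes: P(H|data) = 0.253·0.41683 / (0.253·0.41683 + 0.747·0.015438) = 0.10546/0.11699 = 0.9014.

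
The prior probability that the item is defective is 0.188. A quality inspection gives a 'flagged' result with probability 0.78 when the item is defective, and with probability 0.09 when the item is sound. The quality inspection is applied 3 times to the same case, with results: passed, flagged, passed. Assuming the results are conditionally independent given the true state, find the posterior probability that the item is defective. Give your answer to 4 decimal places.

Posterior P(H) ≈ 0.1050

Let H be the event that the item is defective; start with P(H) = 0.188. P('flagged'|H) = 0.78, P('flagged'|¬H) = 0.09.
Update on result 1 ('passed'): P(H) ← 0.22·0.1880 / (0.22·0.1880 + 0.91·0.8120) = 0.041360/0.78028 = 0.0530.
Update on result 2 ('flagged'): P(H) ← 0.78·0.0530 / (0.78·0.0530 + 0.09·0.9470) = 0.041345/0.12657 = 0.3266.
Update on result 3 ('passed'): P(H) ← 0.22·0.3266 / (0.22·0.3266 + 0.91·0.6734) = 0.071862/0.68461 = 0.1050.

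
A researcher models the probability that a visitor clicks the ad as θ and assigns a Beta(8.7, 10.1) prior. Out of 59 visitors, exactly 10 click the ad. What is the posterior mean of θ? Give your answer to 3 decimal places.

Posterior mean ≈ 0.240

The binomial likelihood is conjugate to the Beta prior: with 10 successes and 49 failures, the posterior is Beta(8.7+10, 10.1+49) = Beta(18.7, 59.1).
E[θ | data] = 18.7/(18.7+59.1) = 0.240.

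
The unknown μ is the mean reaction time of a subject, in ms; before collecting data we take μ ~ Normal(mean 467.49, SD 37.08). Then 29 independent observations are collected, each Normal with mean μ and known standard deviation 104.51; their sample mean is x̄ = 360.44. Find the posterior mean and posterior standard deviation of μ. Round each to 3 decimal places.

Posterior mean ≈ 383.459; posterior SD ≈ 17.194

With known σ, the Normal prior is conjugate. Weight on the data is w = (n/σ²)/(n/σ² + 1/τ₀²) = 0.00265511/(0.00265511+0.00072731) = 0.78497.
Posterior mean = w·x̄ + (1−w)·μ₀ = 0.78497·360.44 + 0.21503·467.49 = 383.459. Posterior variance = 1/(0.00265511+0.00072731) = 295.646, so SD = 17.194.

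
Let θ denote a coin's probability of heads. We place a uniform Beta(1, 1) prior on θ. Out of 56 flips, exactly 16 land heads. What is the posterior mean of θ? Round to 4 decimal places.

Posterior mean ≈ 0.2931

Observing 16 successes and 40 failures updates Beta(1, 1) by adding the success and failure counts to the two shape parameters: α = 1+16 = 17, β = 1+40 = 41.
E[θ | data] = 17/(17+41) = 0.2931.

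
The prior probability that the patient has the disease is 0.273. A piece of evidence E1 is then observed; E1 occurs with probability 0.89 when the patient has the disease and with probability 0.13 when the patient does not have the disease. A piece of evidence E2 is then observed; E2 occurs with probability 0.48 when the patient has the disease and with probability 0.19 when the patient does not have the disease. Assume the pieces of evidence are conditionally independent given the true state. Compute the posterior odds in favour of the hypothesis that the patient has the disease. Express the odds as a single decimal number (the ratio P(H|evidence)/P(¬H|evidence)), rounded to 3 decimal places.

Posterior odds ≈ 6.495

Prior odds = 0.273/(1−0.273) = 0.37552.
Likelihood ratio for E1 = 0.89/0.13 = 6.8462.
Likelihood ratio for E2 = 0.48/0.19 = 2.5263.
Posterior odds = prior odds × LR₁ × LR₂ = 6.4948.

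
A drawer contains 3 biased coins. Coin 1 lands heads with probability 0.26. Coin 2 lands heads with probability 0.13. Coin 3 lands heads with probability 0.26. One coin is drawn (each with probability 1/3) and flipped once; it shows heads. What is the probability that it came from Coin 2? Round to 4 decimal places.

Tabulate prior·likelihood by source: [1] prior 0.333333, lik 0.26, product 0.08667; [2] prior 0.333333, lik 0.13, product 0.04333; [3] prior 0.333333, lik 0.26, product 0.08667.
Normalizing constant = 0.21667; the posterior for Coin 2 is its product over the sum, 0.04333/0.21667 = 0.2000.

Posterior probability ≈ 0.2000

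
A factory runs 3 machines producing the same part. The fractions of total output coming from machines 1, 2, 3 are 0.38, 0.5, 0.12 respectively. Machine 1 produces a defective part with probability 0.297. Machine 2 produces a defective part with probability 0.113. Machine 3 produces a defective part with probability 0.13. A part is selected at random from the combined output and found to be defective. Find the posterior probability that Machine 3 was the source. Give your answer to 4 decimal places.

Posterior probability ≈ 0.0843

P(defective|M1) = 0.297; P(defective|M2) = 0.113; P(defective|M3) = 0.13.
Prior × likelihood for each source: 0.38·0.297=0.1129, 0.5·0.113=0.05650, 0.12·0.13=0.01560. Summing gives P(defective) = 0.18496.
P(Machine 3 | defective) = 0.01560 / 0.18496 = 0.0843.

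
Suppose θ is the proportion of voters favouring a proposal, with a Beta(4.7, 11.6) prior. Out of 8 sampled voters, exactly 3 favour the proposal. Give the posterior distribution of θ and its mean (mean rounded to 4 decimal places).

The binomial likelihood is conjugate to the Beta prior: with 3 successes and 5 failures, the posterior is Beta(4.7+3, 11.6+5) = Beta(7.7, 16.6).
E[θ | data] = 7.7/(7.7+16.6) = 0.3169.

Posterior: Beta(7.7, 16.6); mean ≈ 0.3169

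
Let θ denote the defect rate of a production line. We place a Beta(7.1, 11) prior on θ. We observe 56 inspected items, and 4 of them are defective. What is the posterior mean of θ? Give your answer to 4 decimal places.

Observing 4 successes and 52 failures updates Beta(7.1, 11) by adding the success and failure counts to the two shape parameters: α = 7.1+4 = 11.1, β = 11+52 = 63.
E[θ | data] = 11.1/(11.1+63) = 0.1498.

Posterior mean ≈ 0.1498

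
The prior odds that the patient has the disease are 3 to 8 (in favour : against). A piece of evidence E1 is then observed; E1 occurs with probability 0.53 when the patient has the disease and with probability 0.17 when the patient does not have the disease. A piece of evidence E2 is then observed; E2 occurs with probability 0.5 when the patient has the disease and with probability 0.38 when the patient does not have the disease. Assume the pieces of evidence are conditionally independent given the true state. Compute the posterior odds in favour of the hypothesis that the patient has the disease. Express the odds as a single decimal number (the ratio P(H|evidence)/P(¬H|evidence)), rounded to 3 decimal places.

Posterior odds ≈ 1.538

Prior odds = 3/8 = 0.37500. In log-odds, ln(0.37500) = -0.98083.
Add log likelihood ratios: ln(3.1176) + ln(1.3158) = 1.4115.
Posterior log-odds = 0.43069, so posterior odds = exp(0.43069) = 1.5383.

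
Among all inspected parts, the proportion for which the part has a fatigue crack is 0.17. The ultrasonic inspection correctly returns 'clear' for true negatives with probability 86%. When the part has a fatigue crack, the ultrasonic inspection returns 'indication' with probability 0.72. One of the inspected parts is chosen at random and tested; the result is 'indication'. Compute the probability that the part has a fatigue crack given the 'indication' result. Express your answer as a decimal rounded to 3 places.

Let H be the event that the part has a fatigue crack. P(H) = 0.17, so P(¬H) = 0.83. With E the 'indication' result, P(E|H) = 0.72 and P(E|¬H) = 0.14.
P(E) = 0.72·0.17 + 0.14·0.83 = 0.12240 + 0.11620 = 0.23860.
By Bayes' theorem, P(H|E) = 0.12240 / 0.23860 = 0.513.

P(H | E) ≈ 0.513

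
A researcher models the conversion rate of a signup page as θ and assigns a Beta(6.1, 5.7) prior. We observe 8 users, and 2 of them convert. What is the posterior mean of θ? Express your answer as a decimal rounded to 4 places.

Posterior mean ≈ 0.4091

The binomial likelihood is conjugate to the Beta prior: with 2 successes and 6 failures, the posterior is Beta(6.1+2, 5.7+6) = Beta(8.1, 11.7).
Posterior mean = α/(α+β) = 8.1/19.8 = 0.4091.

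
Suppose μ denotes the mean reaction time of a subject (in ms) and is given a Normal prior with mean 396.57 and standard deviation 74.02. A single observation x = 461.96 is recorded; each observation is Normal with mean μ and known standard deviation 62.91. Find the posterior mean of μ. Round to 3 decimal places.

Posterior mean ≈ 434.536

With known σ, the Normal prior is conjugate. Weight on the data is w = (n/σ²)/(n/σ² + 1/τ₀²) = 0.00025267/(0.00025267+0.00018252) = 0.58061.
Posterior mean = w·x̄ + (1−w)·μ₀ = 0.58061·461.96 + 0.41939·396.57 = 434.536.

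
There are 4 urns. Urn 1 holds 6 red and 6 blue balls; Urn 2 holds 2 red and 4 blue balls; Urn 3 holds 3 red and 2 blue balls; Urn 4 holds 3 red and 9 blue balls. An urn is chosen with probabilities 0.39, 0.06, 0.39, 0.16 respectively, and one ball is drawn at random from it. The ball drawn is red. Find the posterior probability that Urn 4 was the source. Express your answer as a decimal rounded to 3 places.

Posterior probability ≈ 0.082

Tabulate prior·likelihood by source: [1] prior 0.39, lik 0.5, product 0.1950; [2] prior 0.06, lik 0.3333, product 0.02000; [3] prior 0.39, lik 0.6, product 0.2340; [4] prior 0.16, lik 0.25, product 0.04000.
Normalizing constant = 0.48900; the posterior for Urn 4 is its product over the sum, 0.04000/0.48900 = 0.082.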